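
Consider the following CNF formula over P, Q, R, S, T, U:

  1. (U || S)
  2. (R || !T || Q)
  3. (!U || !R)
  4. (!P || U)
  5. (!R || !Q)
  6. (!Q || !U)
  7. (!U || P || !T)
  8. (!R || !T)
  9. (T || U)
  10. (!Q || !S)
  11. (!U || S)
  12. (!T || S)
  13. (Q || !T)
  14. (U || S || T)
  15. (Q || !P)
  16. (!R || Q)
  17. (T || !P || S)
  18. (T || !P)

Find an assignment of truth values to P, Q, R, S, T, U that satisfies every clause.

P = F, Q = F, R = F, S = T, T = F, U = T

Check each clause:
  1. (S || U) — S is true.
  2. (Q || !T || R) — !T is true.
  3. (!R || !U) — !R is true.
  4. (!P || U) — U is true.
  5. (!Q || !R) — !R is true.
  6. (!Q || !U) — !Q is true.
  7. (!T || !U || P) — !T is true.
  8. (!R || !T) — !T is true.
  9. (U || T) — U is true.
  10. (!Q || !S) — !Q is true.
  11. (S || !U) — S is true.
  12. (!T || S) — !T is true.
  13. (Q || !T) — !T is true.
  14. (S || T || U) — S is true.
  15. (!P || Q) — !P is true.
  16. (!R || Q) — !R is true.
  17. (S || !P || T) — S is true.
  18. (T || !P) — !P is true.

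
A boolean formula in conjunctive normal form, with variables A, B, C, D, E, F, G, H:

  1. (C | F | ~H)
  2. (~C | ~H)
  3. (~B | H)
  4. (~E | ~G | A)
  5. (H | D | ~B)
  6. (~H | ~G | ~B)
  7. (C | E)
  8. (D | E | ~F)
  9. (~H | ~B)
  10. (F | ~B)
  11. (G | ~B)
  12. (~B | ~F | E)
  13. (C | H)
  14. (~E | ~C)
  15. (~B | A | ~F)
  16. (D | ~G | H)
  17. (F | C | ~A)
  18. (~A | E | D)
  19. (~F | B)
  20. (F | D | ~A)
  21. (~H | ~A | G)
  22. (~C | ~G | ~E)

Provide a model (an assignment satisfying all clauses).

Pure literal: D appears only positively; assign D = True.
Set A = True and propagate.
Set B = False and propagate.
  then F is forced to False.
  then C is forced to True.
  then H is forced to False.
  then E is forced to False.
G is now unconstrained; take G = True.

A = T, B = F, C = T, D = T, E = F, F = F, G = T, H = F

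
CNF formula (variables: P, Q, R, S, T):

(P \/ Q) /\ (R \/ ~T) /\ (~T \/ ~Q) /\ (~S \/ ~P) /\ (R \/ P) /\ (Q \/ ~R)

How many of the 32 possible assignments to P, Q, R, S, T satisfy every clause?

The models are:
  P=0 Q=1 R=1 S=0 T=0
  P=0 Q=1 R=1 S=1 T=0
  P=1 Q=0 R=0 S=0 T=0
  P=1 Q=1 R=0 S=0 T=0
  P=1 Q=1 R=1 S=0 T=0
That's 5 in total.

5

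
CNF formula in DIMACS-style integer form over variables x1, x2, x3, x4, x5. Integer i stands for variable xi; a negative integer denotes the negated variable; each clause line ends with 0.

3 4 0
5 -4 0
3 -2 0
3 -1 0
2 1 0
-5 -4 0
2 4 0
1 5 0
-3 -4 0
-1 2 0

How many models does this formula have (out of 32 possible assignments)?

3

The models are:
  x1=0 x2=1 x3=1 x4=0 x5=1
  x1=1 x2=1 x3=1 x4=0 x5=0
  x1=1 x2=1 x3=1 x4=0 x5=1
Count: 3.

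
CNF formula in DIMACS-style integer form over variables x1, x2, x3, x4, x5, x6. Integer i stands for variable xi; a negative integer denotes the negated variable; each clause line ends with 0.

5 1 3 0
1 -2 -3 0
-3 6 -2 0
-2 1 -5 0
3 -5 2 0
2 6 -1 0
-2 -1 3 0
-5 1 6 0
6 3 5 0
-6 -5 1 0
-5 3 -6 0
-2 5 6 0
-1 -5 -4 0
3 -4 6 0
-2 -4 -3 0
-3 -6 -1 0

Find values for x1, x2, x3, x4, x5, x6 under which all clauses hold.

x1=T, x2=F, x3=F, x4=T, x5=F, x6=T

Check each clause:
  1. (x5 || x1 || x3) — x1 is true.
  2. (!x2 || !x3 || x1) — x1 is true.
  3. (!x3 || !x2 || x6) — !x3 is true.
  4. (!x5 || !x2 || x1) — x1 is true.
  5. (!x5 || x2 || x3) — !x5 is true.
  6. (x2 || !x1 || x6) — x6 is true.
  7. (!x2 || x3 || !x1) — !x2 is true.
  8. (x6 || x1 || !x5) — x1 is true.
  9. (x3 || x5 || x6) — x6 is true.
  10. (!x5 || !x6 || x1) — x1 is true.
  11. (!x6 || !x5 || x3) — !x5 is true.
  12. (!x2 || x6 || x5) — x6 is true.
  13. (!x4 || !x1 || !x5) — !x5 is true.
  14. (x3 || !x4 || x6) — x6 is true.
  15. (!x4 || !x3 || !x2) — !x3 is true.
  16. (!x6 || !x1 || !x3) — !x3 is true.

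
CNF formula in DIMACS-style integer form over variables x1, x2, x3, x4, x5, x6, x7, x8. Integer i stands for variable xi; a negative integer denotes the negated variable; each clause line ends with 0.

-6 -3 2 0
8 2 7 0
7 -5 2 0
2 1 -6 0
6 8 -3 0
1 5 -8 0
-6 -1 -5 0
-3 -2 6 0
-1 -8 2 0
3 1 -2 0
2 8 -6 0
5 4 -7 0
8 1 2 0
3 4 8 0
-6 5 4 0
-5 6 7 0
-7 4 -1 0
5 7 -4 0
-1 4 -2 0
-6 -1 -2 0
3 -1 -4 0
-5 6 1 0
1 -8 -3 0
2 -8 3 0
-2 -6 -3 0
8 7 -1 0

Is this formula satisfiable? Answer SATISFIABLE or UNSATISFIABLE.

UNSATISFIABLE

x1 = True:
  x2 = True:
    propagation gives x4=True, x6=False, x3=False; an empty clause results — contradiction.
  x2 = False:
    propagation gives x8=False, x7=True, x6=False, x3=False; an empty clause results — contradiction.
x1 = False:
  x2 = True:
    propagation gives x3=True, x6=True; an empty clause results — contradiction.
  x2 = False:
    propagation gives x6=False, x8=True, x5=True; an empty clause results — contradiction.
Every branch closes, so no satisfying assignment exists.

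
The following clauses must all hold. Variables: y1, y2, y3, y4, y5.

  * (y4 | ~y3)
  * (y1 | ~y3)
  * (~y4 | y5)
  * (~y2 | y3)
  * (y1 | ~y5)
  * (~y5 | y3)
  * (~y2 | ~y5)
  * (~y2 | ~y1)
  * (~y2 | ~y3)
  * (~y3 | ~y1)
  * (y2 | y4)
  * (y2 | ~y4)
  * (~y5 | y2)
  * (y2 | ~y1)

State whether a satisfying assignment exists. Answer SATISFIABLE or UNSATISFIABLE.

UNSATISFIABLE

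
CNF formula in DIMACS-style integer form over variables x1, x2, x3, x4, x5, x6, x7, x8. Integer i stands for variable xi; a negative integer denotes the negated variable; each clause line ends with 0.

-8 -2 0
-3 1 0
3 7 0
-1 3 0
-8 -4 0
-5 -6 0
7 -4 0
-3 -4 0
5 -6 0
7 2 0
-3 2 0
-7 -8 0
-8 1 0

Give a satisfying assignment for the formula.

x4 occurs only negated in the remaining clauses — set x4 = False.
x6 occurs only negated in the remaining clauses — set x6 = False.
Branch on x1: take x1 = False.
  then x3 is forced to False.
  then x7 is forced to True.
  then x8 is forced to False.
x2, x5 are now unconstrained; take x2 = False, x5 = True.

x1 = F, x2 = F, x3 = F, x4 = F, x5 = T, x6 = F, x7 = T, x8 = F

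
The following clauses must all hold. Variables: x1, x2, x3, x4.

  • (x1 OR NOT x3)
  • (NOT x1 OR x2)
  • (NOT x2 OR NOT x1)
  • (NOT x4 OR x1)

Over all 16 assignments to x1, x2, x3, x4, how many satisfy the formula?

The models are:
  x1=F x2=F x3=F x4=F
  x1=F x2=T x3=F x4=F
Count: 2.

2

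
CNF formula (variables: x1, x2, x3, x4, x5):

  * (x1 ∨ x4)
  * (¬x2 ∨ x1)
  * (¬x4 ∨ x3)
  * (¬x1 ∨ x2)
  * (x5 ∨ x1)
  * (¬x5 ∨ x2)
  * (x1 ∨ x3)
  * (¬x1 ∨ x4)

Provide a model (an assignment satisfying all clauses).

Pure literal: x3 appears only positively; assign x3 = True.
Set x1 = True and propagate.
  then x2 is forced to True.
  then x4 is forced to True.
x5 is now unconstrained; take x5 = True.
Check each clause:
  1. (x4 ∨ x1) — x1 is true.
  2. (x1 ∨ ¬x2) — x1 is true.
  3. (x3 ∨ ¬x4) — x3 is true.
  4. (x2 ∨ ¬x1) — x2 is true.
  5. (x5 ∨ x1) — x1 is true.
  6. (x2 ∨ ¬x5) — x2 is true.
  7. (x3 ∨ x1) — x1 is true.
  8. (x4 ∨ ¬x1) — x4 is true.

x1=1, x2=1, x3=1, x4=1, x5=1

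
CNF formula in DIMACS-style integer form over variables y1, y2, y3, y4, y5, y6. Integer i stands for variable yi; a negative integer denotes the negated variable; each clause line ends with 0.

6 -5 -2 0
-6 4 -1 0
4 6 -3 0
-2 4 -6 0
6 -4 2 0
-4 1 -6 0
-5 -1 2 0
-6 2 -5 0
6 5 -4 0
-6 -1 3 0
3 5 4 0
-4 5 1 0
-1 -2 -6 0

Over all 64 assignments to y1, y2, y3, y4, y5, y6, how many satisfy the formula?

3

The models are:
  y1=F y2=F y3=F y4=F y5=T y6=F
  y1=F y2=F y3=T y4=F y5=F y6=T
  y1=T y2=F y3=T y4=T y5=F y6=T
Count: 3.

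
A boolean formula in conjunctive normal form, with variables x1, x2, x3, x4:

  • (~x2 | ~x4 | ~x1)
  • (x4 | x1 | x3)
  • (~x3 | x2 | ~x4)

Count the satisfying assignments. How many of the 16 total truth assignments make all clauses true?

Case analysis on x4 and x1:
  x4=T, x1=T: remaining (x2,x3) ∈ {(F,F)} — 1.
  x4=T, x1=F: remaining (x2,x3) ∈ {(F,F); (T,F); (T,T)} — 3.
  x4=F, x1=T: remaining (x2,x3) ∈ {(F,F); (F,T); (T,F); (T,T)} — 4.
  x4=F, x1=F: remaining (x2,x3) ∈ {(F,T); (T,T)} — 2.
Total: 1 + 3 + 4 + 2 = 10.

10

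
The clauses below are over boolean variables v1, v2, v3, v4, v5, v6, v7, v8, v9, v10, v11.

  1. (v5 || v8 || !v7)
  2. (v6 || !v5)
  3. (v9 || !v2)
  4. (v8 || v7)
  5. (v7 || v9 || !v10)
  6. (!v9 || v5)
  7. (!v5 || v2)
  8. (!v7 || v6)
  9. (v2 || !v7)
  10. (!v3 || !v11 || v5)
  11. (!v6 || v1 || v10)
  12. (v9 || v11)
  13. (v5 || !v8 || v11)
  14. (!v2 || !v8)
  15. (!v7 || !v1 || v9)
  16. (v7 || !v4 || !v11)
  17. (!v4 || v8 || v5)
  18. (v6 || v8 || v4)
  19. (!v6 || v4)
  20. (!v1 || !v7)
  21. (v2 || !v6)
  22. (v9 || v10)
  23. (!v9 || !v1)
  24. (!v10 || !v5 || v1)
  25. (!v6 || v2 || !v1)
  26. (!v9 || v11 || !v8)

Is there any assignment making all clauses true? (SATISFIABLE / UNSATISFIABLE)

UNSATISFIABLE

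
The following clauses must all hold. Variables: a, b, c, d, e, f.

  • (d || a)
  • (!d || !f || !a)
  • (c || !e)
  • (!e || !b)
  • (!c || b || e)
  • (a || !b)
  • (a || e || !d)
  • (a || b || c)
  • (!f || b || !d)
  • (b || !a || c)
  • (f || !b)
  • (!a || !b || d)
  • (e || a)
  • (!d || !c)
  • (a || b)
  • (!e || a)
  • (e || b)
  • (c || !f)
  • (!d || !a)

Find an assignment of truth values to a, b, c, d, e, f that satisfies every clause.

a=True, b=False, c=True, d=False, e=True, f=True

Try a = True.
  then d is forced to False.
  then b is forced to False.
  then c is forced to True.
  then e is forced to True.
f is now unconstrained; take f = True.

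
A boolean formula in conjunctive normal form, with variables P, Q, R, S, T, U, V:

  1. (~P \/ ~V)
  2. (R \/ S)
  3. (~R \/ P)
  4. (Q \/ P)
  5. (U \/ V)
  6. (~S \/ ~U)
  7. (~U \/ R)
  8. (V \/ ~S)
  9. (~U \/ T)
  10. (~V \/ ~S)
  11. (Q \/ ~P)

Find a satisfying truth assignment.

Q occurs only positively in the remaining clauses — set Q = True.
Pure literal: T appears only positively; assign T = True.
Set P = True and propagate.
  then V is forced to False.
  then U is forced to True.
  then S is forced to False.
  then R is forced to True.

P = True, Q = True, R = True, S = False, T = True, U = True, V = False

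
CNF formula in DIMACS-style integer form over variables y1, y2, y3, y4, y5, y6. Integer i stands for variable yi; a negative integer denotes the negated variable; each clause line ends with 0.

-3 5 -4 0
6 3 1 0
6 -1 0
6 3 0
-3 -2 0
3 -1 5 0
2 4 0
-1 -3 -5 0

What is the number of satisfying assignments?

11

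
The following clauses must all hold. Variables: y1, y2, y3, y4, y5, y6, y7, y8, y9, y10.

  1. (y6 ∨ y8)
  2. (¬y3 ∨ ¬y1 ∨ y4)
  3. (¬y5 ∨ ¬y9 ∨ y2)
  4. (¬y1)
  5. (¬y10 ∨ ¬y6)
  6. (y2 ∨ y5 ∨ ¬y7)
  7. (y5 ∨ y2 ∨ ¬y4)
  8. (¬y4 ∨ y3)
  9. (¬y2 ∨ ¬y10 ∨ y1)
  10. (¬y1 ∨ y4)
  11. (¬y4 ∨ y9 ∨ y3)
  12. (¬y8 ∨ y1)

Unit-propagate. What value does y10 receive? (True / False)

False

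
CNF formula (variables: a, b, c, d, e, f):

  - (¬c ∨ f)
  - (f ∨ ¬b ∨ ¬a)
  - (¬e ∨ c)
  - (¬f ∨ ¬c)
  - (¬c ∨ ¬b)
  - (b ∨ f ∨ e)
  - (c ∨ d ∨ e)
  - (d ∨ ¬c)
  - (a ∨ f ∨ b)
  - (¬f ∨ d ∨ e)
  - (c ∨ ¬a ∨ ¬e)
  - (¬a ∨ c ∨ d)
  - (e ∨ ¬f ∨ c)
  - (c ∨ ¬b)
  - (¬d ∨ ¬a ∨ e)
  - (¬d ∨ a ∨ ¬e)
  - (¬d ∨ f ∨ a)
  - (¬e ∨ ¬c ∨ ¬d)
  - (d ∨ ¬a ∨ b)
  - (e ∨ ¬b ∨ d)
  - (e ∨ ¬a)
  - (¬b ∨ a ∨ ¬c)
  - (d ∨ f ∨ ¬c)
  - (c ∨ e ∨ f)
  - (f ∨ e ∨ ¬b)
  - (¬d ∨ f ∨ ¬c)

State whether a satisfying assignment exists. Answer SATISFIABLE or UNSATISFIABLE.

c = True:
  propagation gives f=True; an empty clause results — contradiction.
c = False:
  propagation gives e=False, d=True, f=False; an empty clause results — contradiction.
Every branch closes, so no satisfying assignment exists.

UNSATISFIABLE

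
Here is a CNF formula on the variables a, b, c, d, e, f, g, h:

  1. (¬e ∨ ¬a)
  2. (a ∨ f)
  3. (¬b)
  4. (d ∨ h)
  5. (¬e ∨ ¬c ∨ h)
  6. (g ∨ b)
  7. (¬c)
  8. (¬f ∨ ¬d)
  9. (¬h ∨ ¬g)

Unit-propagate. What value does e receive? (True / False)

False

Unit clause (¬b) sets b = False.
From (g ∨ b) and b = False: g = True.
(¬c) is a unit clause: c = False.
(¬g ∨ ¬h) with g = True leaves only ¬h, so h = False.
From (h ∨ d) and h = False: d = True.
In (¬d ∨ ¬f), ¬d is now false; ¬f must hold, so f = False.
In (f ∨ a), f is now false; a must hold, so a = True.
(¬a ∨ ¬e): since a = True, the clause reduces to (¬e). e = False.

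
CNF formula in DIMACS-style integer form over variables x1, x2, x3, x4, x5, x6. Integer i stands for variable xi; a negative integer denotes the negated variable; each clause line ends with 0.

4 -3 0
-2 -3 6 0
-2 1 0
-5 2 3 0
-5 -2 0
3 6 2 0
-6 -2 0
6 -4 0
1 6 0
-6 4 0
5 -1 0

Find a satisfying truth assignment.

Set x1 = False and propagate.
  then x2 is forced to False.
  then x6 is forced to True.
  then x4 is forced to True.
The remaining clauses are satisfied by x3 = True, x5 = True.
Check each clause:
  1. (x4 OR NOT x3) — x4 is true.
  2. (x6 OR NOT x3 OR NOT x2) — x6 is true.
  3. (x1 OR NOT x2) — NOT x2 is true.
  4. (x2 OR x3 OR NOT x5) — x3 is true.
  5. (NOT x5 OR NOT x2) — NOT x2 is true.
  6. (x2 OR x3 OR x6) — x3 is true.
  7. (NOT x2 OR NOT x6) — NOT x2 is true.
  8. (NOT x4 OR x6) — x6 is true.
  9. (x1 OR x6) — x6 is true.
  10. (x4 OR NOT x6) — x4 is true.
  11. (x5 OR NOT x1) — x5 is true.

x1=False, x2=False, x3=True, x4=True, x5=True, x6=True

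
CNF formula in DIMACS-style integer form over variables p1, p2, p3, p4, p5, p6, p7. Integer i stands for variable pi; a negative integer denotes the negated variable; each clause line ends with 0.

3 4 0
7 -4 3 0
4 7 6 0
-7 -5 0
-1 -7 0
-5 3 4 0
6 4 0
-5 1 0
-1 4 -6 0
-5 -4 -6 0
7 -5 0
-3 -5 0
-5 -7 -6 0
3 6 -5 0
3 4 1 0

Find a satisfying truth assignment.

Pure literal: p5 appears only negated; assign p5 = False.
Branch on p1: take p1 = True.
  then p7 is forced to False.
The remaining clauses are satisfied by p2 = False, p3 = True, p4 = True, p6 = True.
Check each clause:
  1. (p3 | p4) — p3 is true.
  2. (~p4 | p7 | p3) — p3 is true.
  3. (p6 | p4 | p7) — p4 is true.
  4. (~p5 | ~p7) — ~p7 is true.
  5. (~p7 | ~p1) — ~p7 is true.
  6. (p4 | ~p5 | p3) — p3 is true.
  7. (p6 | p4) — p4 is true.
  8. (p1 | ~p5) — p1 is true.
  9. (p4 | ~p6 | ~p1) — p4 is true.
  10. (~p5 | ~p6 | ~p4) — ~p5 is true.
  11. (p7 | ~p5) — ~p5 is true.
  12. (~p5 | ~p3) — ~p5 is true.
  13. (~p7 | ~p5 | ~p6) — ~p7 is true.
  14. (p3 | ~p5 | p6) — p3 is true.
  15. (p4 | p3 | p1) — p1 is true.

p1 = 1  p2 = 0  p3 = 1  p4 = 1  p5 = 0  p6 = 1  p7 = 0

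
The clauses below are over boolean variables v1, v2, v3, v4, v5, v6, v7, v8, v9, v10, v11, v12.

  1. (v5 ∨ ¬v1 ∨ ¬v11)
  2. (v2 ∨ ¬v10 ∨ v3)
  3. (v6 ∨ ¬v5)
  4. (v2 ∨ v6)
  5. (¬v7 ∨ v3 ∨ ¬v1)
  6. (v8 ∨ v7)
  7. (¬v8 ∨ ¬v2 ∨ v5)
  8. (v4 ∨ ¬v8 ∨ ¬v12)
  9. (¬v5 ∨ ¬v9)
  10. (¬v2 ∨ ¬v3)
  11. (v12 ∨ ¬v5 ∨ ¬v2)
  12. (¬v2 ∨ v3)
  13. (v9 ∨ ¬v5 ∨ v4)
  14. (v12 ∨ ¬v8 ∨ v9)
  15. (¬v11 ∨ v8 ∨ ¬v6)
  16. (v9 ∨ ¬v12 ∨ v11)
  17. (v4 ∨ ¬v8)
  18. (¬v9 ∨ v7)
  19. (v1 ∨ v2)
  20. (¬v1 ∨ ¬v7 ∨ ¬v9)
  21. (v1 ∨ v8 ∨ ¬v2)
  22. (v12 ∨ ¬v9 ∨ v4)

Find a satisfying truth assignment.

v1 = T, v2 = F, v3 = T, v4 = T, v5 = F, v6 = T, v7 = T, v8 = F, v9 = F, v10 = F, v11 = F, v12 = F

Pure literal: v4 appears only positively; assign v4 = True.
Pure literal: v10 appears only negated; assign v10 = False.
Try v1 = True.
Set v2 = False and propagate.
  then v6 is forced to True.
Set v3 = True and propagate.
The remaining clauses are satisfied by v5 = False, v7 = True, v8 = False, v9 = False, v11 = False, v12 = False.
Every clause has at least one true literal under this assignment.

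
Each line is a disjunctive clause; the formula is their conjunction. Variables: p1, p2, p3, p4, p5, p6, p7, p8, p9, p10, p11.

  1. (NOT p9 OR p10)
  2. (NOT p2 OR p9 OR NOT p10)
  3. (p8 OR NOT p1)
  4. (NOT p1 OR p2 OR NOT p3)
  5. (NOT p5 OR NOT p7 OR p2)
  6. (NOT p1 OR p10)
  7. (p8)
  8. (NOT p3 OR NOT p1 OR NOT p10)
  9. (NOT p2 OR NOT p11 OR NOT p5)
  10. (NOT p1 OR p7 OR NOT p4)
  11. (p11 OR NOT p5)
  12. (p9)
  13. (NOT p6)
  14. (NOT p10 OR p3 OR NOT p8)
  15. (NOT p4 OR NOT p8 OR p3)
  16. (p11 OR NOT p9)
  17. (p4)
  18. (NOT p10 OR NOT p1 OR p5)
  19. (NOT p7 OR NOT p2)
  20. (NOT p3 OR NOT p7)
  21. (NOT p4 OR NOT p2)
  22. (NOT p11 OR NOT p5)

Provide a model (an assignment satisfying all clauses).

(p8) is a unit clause, so p8 = True.
The clause (p9) is unit: p9 must be True.
(p10) is a unit clause, so p10 = True.
Unit propagation: (NOT p6) forces p6 = False.
(p3) is a unit clause, so p3 = True.
Unit propagation: (NOT p1) forces p1 = False.
(p11) is a unit clause, so p11 = True.
The clause (p4) is unit: p4 must be True.
(NOT p7) is a unit clause, so p7 = False.
The clause (NOT p2) is unit: p2 must be False.
The clause (NOT p5) is unit: p5 must be False.

p1=False, p2=False, p3=True, p4=True, p5=False, p6=False, p7=False, p8=True, p9=True, p10=True, p11=True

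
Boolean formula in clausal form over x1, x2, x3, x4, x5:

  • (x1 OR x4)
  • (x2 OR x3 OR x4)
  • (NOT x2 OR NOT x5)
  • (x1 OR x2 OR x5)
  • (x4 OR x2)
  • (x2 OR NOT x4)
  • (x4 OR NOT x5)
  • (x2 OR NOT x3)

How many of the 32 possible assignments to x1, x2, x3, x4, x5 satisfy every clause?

The models are:
  x1=0 x2=1 x3=0 x4=1 x5=0
  x1=0 x2=1 x3=1 x4=1 x5=0
  x1=1 x2=1 x3=0 x4=0 x5=0
  x1=1 x2=1 x3=0 x4=1 x5=0
  x1=1 x2=1 x3=1 x4=0 x5=0
  x1=1 x2=1 x3=1 x4=1 x5=0
Count: 6.

6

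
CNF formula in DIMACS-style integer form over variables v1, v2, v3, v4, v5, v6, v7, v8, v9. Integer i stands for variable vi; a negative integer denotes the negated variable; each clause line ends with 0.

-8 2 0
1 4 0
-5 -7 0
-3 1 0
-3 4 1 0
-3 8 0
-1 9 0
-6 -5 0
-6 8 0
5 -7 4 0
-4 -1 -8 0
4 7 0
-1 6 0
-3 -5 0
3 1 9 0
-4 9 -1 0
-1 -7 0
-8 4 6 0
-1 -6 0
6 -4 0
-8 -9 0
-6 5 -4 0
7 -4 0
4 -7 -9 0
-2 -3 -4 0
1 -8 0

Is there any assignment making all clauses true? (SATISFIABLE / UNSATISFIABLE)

UNSATISFIABLE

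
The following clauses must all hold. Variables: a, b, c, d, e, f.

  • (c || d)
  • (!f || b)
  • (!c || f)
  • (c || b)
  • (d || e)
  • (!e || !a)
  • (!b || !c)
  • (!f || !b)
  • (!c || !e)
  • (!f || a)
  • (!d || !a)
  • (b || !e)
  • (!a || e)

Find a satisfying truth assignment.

Branch on a: take a = False.
  then f is forced to False.
  then c is forced to False.
  then d is forced to True.
  then b is forced to True.
e is now unconstrained; take e = False.
Every clause has at least one true literal under this assignment.

a = 0  b = 1  c = 0  d = 1  e = 0  f = 0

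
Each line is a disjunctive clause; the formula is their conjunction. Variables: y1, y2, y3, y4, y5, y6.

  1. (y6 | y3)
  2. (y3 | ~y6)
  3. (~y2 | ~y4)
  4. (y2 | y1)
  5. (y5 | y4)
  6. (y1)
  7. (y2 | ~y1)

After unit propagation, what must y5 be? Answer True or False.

(y1) is a unit clause: y1 = True.
In (~y1 | y2), ~y1 is now false; y2 must hold, so y2 = True.
(~y2 | ~y4) with y2 = True leaves only ~y4, so y4 = False.
In (y5 | y4), y4 is now false; y5 must hold, so y5 = True.

True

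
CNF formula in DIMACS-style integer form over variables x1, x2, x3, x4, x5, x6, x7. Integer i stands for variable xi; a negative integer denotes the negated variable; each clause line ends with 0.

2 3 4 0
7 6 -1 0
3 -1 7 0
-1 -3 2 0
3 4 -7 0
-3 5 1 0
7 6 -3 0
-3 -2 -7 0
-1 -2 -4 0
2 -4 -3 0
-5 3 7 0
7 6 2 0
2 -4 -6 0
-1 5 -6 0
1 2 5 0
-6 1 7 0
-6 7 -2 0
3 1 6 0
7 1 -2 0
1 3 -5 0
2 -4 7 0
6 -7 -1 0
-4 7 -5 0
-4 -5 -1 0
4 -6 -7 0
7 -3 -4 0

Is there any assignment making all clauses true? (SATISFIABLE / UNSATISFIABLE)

Branch on x1: take x1 = False.
Branch on x2: take x2 = True.
  then x7 is forced to True.
  then x3 is forced to False.
  then x4 is forced to True.
  then x6 is forced to True.
  then x5 is forced to False.
So x1=0, x2=1, x3=0, x4=1, x5=0, x6=1, x7=1 is a satisfying assignment.

SATISFIABLE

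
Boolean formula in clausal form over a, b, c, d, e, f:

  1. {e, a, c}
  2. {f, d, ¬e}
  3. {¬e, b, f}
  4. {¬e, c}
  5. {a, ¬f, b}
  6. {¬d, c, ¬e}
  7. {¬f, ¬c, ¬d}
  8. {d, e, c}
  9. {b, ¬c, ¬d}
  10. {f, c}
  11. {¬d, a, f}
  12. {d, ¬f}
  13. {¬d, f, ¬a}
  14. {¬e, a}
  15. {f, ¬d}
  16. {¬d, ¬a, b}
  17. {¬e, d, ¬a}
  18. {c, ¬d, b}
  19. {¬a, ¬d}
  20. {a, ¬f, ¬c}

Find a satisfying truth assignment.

a=T, b=T, c=T, d=F, e=F, f=F

b occurs only positively in the remaining clauses — set b = True.
Try a = True.
  then d is forced to False.
  then f is forced to False.
  then e is forced to False.
  then c is forced to True.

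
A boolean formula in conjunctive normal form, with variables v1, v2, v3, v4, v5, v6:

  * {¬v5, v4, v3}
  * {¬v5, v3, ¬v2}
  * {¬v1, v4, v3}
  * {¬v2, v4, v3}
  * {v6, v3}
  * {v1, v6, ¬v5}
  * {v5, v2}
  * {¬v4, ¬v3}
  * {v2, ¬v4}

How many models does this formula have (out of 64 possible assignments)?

12

Case analysis on v3 and v4:
  v3=1, v4=1: a clause becomes empty — 0.
  v3=1, v4=0: 10 of the 16 assignments to (v1,v2,v5,v6) work.
  v3=0, v4=1: remaining (v1,v2,v5,v6) ∈ {(0,1,0,1); (1,1,0,1)} — 2.
  v3=0, v4=0: a clause becomes empty — 0.
Total: 0 + 10 + 2 + 0 = 12.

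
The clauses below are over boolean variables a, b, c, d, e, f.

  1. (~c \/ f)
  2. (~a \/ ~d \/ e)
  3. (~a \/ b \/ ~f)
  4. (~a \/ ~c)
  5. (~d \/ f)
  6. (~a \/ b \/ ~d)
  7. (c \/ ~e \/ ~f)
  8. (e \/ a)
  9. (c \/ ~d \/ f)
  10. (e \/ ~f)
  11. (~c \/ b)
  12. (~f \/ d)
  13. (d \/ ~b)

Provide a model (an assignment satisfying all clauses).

a=F, b=F, c=F, d=F, e=T, f=F

Check each clause:
  1. (f \/ ~c) — ~c is true.
  2. (~a \/ ~d \/ e) — ~d is true.
  3. (b \/ ~a \/ ~f) — ~f is true.
  4. (~a \/ ~c) — ~c is true.
  5. (~d \/ f) — ~d is true.
  6. (~a \/ b \/ ~d) — ~d is true.
  7. (~e \/ c \/ ~f) — ~f is true.
  8. (e \/ a) — e is true.
  9. (f \/ ~d \/ c) — ~d is true.
  10. (e \/ ~f) — ~f is true.
  11. (~c \/ b) — ~c is true.
  12. (~f \/ d) — ~f is true.
  13. (d \/ ~b) — ~b is true.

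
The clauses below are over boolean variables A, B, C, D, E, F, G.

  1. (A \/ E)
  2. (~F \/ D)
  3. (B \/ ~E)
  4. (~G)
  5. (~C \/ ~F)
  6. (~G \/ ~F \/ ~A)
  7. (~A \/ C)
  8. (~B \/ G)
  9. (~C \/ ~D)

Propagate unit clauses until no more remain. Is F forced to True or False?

False

(~G) is a unit clause: G = False.
(G \/ ~B) with G = False leaves only ~B, so B = False.
In (B \/ ~E), B is now false; ~E must hold, so E = False.
(E \/ A) with E = False leaves only A, so A = True.
In (~A \/ C), ~A is now false; C must hold, so C = True.
(~F \/ ~C): since C = True, the clause reduces to (~F). F = False.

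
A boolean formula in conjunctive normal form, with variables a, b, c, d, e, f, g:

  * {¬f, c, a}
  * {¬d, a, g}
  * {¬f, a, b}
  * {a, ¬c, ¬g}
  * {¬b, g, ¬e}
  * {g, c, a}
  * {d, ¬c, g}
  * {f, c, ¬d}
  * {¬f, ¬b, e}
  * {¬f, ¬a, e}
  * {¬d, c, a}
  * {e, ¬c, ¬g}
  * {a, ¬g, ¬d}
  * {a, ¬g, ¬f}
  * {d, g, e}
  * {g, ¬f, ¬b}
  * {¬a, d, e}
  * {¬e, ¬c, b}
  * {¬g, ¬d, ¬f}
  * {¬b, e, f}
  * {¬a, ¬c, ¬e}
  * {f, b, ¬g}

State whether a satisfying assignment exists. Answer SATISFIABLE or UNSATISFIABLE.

SATISFIABLE

Branch on a: take a = True.
Branch on b: take b = False.
Set c = False and propagate.
The remaining clauses are satisfied by d = False, e = True, f = False, g = False.
Every clause has at least one true literal under this assignment.
So a=T, b=F, c=F, d=F, e=T, f=F, g=F is a satisfying assignment.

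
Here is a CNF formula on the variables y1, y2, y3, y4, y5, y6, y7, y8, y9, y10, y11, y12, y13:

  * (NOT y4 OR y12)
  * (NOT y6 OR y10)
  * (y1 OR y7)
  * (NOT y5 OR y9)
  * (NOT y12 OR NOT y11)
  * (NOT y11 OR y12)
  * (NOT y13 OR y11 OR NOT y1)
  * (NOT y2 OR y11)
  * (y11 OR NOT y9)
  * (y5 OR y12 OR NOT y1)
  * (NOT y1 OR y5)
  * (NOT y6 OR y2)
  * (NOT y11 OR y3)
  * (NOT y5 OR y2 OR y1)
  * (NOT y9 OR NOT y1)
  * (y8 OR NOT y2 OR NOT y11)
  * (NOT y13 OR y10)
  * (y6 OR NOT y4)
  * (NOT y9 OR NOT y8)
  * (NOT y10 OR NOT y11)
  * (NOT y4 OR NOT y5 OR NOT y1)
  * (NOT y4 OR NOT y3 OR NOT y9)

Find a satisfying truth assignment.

Pure literal: y4 appears only negated; assign y4 = False.
y7 occurs only positively in the remaining clauses — set y7 = True.
Branch on y1: take y1 = False.
Set y2 = False and propagate.
  then y6 is forced to False.
  then y5 is forced to False.
Try y3 = False.
  then y11 is forced to False.
  then y9 is forced to False.
The remaining clauses are satisfied by y8 = False, y10 = True, y12 = False, y13 = True.

y1 = False, y2 = False, y3 = False, y4 = False, y5 = False, y6 = False, y7 = True, y8 = False, y9 = False, y10 = True, y11 = False, y12 = False, y13 = True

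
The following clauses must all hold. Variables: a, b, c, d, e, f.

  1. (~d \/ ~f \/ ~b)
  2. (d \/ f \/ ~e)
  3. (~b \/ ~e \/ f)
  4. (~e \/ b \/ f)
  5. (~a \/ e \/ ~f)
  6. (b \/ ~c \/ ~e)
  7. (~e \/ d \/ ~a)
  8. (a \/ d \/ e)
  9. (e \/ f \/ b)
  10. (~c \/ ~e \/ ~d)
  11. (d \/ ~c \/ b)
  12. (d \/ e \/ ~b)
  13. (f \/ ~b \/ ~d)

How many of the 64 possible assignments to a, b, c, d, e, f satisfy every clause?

7

Case analysis on e and b:
  e=1, b=1: remaining (a,c,d,f) ∈ {(0,0,0,1); (0,1,0,1)} — 2.
  e=1, b=0: remaining (a,c,d,f) ∈ {(0,0,0,1); (0,0,1,1); (1,0,1,1)} — 3.
  e=0, b=1: a clause becomes empty — 0.
  e=0, b=0: remaining (a,c,d,f) ∈ {(0,0,1,1); (0,1,1,1)} — 2.
Total: 2 + 3 + 0 + 2 = 7.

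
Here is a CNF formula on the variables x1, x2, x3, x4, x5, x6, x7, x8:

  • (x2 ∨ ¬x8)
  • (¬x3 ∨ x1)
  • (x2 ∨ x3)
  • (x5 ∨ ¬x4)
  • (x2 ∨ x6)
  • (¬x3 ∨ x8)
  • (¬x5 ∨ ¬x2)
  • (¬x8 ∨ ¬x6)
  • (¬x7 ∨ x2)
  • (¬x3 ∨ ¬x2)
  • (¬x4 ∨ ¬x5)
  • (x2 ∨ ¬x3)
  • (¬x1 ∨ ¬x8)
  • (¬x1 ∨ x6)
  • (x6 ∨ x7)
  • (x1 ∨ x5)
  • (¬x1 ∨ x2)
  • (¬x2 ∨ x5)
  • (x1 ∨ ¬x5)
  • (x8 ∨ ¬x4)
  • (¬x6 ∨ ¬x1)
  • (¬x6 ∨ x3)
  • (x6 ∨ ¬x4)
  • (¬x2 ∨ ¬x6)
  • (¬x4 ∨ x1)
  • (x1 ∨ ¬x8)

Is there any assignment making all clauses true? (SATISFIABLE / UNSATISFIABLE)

UNSATISFIABLE

x2 = True:
  propagation gives x5=False; an empty clause results — contradiction.
x2 = False:
  propagation gives x8=False, x3=True; an empty clause results — contradiction.
Every branch closes, so no satisfying assignment exists.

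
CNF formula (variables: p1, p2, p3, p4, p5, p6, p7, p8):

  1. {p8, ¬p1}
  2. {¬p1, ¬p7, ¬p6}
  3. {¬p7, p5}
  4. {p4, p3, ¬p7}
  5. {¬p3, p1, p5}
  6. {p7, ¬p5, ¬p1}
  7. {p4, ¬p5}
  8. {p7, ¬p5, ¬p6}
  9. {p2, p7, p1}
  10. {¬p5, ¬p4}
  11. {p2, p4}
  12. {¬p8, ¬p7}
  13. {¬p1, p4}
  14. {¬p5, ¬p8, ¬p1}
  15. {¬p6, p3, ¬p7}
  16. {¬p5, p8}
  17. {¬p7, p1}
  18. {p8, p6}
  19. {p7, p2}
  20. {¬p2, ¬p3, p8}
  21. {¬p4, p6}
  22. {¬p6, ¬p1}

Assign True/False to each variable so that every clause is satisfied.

p1=False, p2=True, p3=False, p4=True, p5=False, p6=True, p7=False, p8=True

Branch on p1: take p1 = False.
  then p7 is forced to False.
  then p2 is forced to True.
Set p3 = False and propagate.
Try p4 = True.
  then p5 is forced to False.
  then p6 is forced to True.
p8 is now unconstrained; take p8 = True.
Every clause has at least one true literal under this assignment.
Check each clause:
  1. {p8, ¬p1} — p8 is true.
  2. {¬p1, ¬p6, ¬p7} — ¬p7 is true.
  3. {p5, ¬p7} — ¬p7 is true.
  4. {p4, p3, ¬p7} — ¬p7 is true.
  5. {¬p3, p1, p5} — ¬p3 is true.
  6. {¬p1, ¬p5, p7} — ¬p5 is true.
  7. {p4, ¬p5} — ¬p5 is true.
  8. {¬p5, p7, ¬p6} — ¬p5 is true.
  9. {p2, p1, p7} — p2 is true.
  10. {¬p5, ¬p4} — ¬p5 is true.
  11. {p4, p2} — p2 is true.
  12. {¬p8, ¬p7} — ¬p7 is true.
  13. {¬p1, p4} — p4 is true.
  14. {¬p5, ¬p1, ¬p8} — ¬p5 is true.
  15. {¬p6, ¬p7, p3} — ¬p7 is true.
  16. {¬p5, p8} — p8 is true.
  17. {p1, ¬p7} — ¬p7 is true.
  18. {p6, p8} — p8 is true.
  19. {p7, p2} — p2 is true.
  20. {p8, ¬p2, ¬p3} — p8 is true.
  21. {¬p4, p6} — p6 is true.
  22. {¬p1, ¬p6} — ¬p1 is true.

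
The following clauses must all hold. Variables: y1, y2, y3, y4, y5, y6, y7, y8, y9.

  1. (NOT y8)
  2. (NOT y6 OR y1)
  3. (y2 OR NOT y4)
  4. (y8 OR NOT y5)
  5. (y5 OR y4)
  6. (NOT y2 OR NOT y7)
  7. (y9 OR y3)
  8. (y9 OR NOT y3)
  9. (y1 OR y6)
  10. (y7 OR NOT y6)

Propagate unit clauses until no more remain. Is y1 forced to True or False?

True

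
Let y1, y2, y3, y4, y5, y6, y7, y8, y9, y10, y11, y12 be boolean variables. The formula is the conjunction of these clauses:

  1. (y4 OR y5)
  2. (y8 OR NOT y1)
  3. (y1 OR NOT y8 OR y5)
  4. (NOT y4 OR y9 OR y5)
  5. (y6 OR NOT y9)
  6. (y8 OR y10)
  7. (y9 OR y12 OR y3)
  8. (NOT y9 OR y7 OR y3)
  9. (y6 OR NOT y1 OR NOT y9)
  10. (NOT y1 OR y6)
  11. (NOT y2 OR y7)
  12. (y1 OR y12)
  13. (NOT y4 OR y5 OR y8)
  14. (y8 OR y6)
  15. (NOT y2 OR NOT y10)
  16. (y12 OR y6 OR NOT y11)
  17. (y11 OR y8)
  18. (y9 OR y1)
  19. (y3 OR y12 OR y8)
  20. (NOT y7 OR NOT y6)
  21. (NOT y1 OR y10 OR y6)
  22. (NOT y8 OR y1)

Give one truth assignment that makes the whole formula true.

y2 occurs only negated in the remaining clauses — set y2 = False.
y3 occurs only positively in the remaining clauses — set y3 = True.
Try y1 = True.
  then y8 is forced to True.
  then y6 is forced to True.
  then y7 is forced to False.
Branch on y4: take y4 = False.
  then y5 is forced to True.
y9, y10, y11, y12 are now unconstrained; take y9 = True, y10 = False, y11 = False, y12 = True.
Every clause has at least one true literal under this assignment.

y1=True  y2=False  y3=True  y4=False  y5=True  y6=True  y7=False  y8=True  y9=True  y10=False  y11=False  y12=True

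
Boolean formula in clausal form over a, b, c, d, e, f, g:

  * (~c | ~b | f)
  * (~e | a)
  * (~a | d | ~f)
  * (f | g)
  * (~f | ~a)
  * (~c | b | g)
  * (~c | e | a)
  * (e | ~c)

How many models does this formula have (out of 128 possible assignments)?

22

Split on a, then c.
  a=1, c=1: remaining (b,d,e,f,g) ∈ {(0,0,1,0,1); (0,1,1,0,1)} — 2.
  a=1, c=0: forces f=0; g=1; b, d, e free → 2^3 = 8.
  a=0, c=1: a clause becomes empty — 0.
  a=0, c=0: b, d free; 3 ways for (e,f,g) × 2^2 = 12.
Total: 2 + 8 + 0 + 12 = 22.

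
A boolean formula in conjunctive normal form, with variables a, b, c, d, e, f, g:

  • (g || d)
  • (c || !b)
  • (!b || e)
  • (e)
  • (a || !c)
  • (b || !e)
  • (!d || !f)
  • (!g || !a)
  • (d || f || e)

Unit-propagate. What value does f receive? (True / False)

False

(e) is a unit clause: e = True.
From (!e || b) and e = True: b = True.
(c || !b): since b = True, the clause reduces to (c). c = True.
(!c || a) with c = True leaves only a, so a = True.
From (!g || !a) and a = True: g = False.
In (g || d), g is now false; d must hold, so d = True.
(!d || !f) with d = True leaves only !f, so f = False.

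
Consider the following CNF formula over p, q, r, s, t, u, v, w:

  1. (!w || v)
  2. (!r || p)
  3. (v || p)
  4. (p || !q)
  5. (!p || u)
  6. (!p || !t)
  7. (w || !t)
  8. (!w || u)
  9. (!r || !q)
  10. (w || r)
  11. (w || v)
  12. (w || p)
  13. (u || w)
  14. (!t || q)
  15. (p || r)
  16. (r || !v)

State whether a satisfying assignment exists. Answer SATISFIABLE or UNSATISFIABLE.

Pure literal: t appears only negated; assign t = False.
u occurs only positively in the remaining clauses — set u = True.
Set p = True and propagate.
The remaining clauses are satisfied by q = False, r = True, s = True, v = True, w = False.
So p = T, q = F, r = T, s = T, t = F, u = T, v = T, w = F is a satisfying assignment.

SATISFIABLE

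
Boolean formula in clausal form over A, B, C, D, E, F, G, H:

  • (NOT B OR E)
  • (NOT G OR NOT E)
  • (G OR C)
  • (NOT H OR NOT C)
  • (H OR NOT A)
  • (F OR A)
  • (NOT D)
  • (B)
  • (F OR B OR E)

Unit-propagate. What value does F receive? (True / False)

True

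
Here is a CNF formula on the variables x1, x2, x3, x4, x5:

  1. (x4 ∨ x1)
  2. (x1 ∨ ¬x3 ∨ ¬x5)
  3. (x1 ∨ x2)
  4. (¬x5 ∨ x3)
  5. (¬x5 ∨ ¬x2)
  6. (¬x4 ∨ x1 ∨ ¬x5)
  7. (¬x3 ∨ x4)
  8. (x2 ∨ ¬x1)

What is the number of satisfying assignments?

5

The models are:
  x1=0 x2=1 x3=0 x4=1 x5=0
  x1=0 x2=1 x3=1 x4=1 x5=0
  x1=1 x2=1 x3=0 x4=0 x5=0
  x1=1 x2=1 x3=0 x4=1 x5=0
  x1=1 x2=1 x3=1 x4=1 x5=0
Count: 5.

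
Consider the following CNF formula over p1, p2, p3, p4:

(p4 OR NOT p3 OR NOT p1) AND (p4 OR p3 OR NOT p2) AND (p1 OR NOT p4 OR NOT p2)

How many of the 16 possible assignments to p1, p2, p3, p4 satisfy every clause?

10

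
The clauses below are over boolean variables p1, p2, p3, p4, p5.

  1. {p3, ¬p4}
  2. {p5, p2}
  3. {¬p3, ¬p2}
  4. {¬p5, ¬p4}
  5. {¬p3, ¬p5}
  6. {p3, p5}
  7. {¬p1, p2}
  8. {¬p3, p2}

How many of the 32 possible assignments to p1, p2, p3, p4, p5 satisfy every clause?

Satisfying assignments:
  p1=0 p2=0 p3=0 p4=0 p5=1
  p1=0 p2=1 p3=0 p4=0 p5=1
  p1=1 p2=1 p3=0 p4=0 p5=1
That's 3 in total.

3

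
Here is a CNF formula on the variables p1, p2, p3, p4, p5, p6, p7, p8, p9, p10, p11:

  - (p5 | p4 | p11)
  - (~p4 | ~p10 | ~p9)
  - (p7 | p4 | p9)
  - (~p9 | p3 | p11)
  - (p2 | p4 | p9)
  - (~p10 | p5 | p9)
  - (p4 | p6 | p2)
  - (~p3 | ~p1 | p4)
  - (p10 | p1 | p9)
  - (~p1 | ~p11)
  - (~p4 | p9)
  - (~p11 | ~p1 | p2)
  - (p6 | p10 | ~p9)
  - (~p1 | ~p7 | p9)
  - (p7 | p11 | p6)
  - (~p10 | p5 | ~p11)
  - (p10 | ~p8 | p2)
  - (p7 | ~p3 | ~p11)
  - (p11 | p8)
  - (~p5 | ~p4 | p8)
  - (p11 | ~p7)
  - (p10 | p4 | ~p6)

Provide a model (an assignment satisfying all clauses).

p1=0, p2=1, p3=1, p4=1, p5=1, p6=1, p7=0, p8=1, p9=1, p10=0, p11=0

Pure literal: p2 appears only positively; assign p2 = True.
Branch on p1: take p1 = False.
Branch on p3: take p3 = True.
The remaining clauses are satisfied by p4 = True, p5 = True, p6 = True, p7 = False, p8 = True, p9 = True, p10 = False, p11 = False.
Every clause has at least one true literal under this assignment.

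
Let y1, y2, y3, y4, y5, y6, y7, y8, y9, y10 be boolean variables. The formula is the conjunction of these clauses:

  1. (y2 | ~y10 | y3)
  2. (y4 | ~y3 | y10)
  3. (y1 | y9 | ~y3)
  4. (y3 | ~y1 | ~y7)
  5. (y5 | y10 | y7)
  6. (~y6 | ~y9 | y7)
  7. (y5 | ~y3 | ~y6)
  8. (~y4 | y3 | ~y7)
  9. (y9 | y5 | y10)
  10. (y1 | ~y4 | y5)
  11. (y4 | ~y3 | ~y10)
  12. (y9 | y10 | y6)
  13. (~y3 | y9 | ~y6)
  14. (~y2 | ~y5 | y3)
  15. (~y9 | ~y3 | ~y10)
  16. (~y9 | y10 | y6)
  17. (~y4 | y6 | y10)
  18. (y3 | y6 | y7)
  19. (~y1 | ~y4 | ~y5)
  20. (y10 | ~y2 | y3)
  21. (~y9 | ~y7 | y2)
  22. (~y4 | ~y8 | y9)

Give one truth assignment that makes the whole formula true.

y1=False, y2=True, y3=True, y4=True, y5=True, y6=True, y7=True, y8=True, y9=True, y10=False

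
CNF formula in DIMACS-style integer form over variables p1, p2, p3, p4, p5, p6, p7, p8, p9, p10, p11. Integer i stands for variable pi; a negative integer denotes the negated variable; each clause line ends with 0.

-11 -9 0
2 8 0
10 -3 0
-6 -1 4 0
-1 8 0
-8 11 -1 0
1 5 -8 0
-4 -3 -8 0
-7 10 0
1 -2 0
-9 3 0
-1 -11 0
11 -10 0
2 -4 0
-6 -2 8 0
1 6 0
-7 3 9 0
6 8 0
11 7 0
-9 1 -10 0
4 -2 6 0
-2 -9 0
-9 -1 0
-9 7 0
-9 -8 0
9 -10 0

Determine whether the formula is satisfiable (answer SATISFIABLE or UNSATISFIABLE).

Pure literal: p5 appears only positively; assign p5 = True.
Set p1 = False and propagate.
  then p2 is forced to False.
  then p8 is forced to True.
  then p4 is forced to False.
  then p6 is forced to True.
  then p9 is forced to False.
  then p10 is forced to False.
  then p3 is forced to False.
  then p7 is forced to False.
  then p11 is forced to True.
So p1=False, p2=False, p3=False, p4=False, p5=True, p6=True, p7=False, p8=True, p9=False, p10=False, p11=True is a satisfying assignment.

SATISFIABLE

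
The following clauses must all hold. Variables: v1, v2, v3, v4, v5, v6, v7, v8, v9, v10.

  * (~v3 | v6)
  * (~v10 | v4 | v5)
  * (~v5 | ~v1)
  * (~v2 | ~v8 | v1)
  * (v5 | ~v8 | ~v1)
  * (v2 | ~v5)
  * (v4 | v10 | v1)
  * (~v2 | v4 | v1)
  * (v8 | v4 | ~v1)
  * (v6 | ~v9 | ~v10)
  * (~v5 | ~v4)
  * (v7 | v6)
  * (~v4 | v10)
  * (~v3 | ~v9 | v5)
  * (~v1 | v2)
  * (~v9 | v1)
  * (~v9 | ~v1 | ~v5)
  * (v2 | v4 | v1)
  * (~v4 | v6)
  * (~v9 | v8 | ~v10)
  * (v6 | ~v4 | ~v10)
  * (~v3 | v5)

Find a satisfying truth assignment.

v1=1, v2=1, v3=0, v4=1, v5=0, v6=1, v7=0, v8=0, v9=0, v10=1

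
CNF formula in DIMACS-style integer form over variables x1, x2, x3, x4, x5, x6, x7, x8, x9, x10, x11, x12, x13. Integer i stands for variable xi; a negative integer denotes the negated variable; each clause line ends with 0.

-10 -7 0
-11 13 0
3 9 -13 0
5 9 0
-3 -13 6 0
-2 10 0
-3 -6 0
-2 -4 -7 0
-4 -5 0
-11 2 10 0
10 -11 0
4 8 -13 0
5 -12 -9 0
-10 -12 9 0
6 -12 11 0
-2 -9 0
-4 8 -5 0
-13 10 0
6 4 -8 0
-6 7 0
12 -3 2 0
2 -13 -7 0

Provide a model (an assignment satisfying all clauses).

Branch on x2: take x2 = False.
Set x3 = False and propagate.
Branch on x4: take x4 = False.
The remaining clauses are satisfied by x1 = False, x5 = False, x6 = False, x7 = True, x8 = False, x9 = True, x10 = False, x11 = False, x12 = False, x13 = False.

x1=False, x2=False, x3=False, x4=False, x5=False, x6=False, x7=True, x8=False, x9=True, x10=False, x11=False, x12=False, x13=False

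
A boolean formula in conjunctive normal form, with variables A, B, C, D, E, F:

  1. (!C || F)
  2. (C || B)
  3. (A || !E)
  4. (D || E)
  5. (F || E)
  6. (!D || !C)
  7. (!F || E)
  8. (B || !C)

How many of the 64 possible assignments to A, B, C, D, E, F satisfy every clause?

Satisfying assignments:
  A=1 B=1 C=0 D=0 E=1 F=0
  A=1 B=1 C=0 D=0 E=1 F=1
  A=1 B=1 C=0 D=1 E=1 F=0
  A=1 B=1 C=0 D=1 E=1 F=1
  A=1 B=1 C=1 D=0 E=1 F=1
Count: 5.

5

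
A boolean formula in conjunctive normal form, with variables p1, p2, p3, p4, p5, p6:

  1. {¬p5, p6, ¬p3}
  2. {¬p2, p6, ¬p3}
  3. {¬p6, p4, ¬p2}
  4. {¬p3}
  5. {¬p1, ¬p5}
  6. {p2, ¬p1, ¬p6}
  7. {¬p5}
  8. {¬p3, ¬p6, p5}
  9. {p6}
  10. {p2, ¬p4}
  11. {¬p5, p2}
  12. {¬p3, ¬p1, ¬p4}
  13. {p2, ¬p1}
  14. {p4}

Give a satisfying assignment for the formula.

p1=1, p2=1, p3=0, p4=1, p5=0, p6=1

Check each clause:
  1. {p6, ¬p5, ¬p3} — ¬p5 is true.
  2. {¬p2, p6, ¬p3} — ¬p3 is true.
  3. {¬p2, p4, ¬p6} — p4 is true.
  4. {¬p3} — ¬p3 is true.
  5. {¬p5, ¬p1} — ¬p5 is true.
  6. {¬p1, p2, ¬p6} — p2 is true.
  7. {¬p5} — ¬p5 is true.
  8. {¬p3, p5, ¬p6} — ¬p3 is true.
  9. {p6} — p6 is true.
  10. {p2, ¬p4} — p2 is true.
  11. {¬p5, p2} — p2 is true.
  12. {¬p1, ¬p3, ¬p4} — ¬p3 is true.
  13. {p2, ¬p1} — p2 is true.
  14. {p4} — p4 is true.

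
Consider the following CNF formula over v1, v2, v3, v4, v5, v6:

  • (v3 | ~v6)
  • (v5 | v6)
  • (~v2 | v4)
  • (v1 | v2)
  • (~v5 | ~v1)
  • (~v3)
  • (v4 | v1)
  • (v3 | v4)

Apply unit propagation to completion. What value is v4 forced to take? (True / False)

(~v3) stands alone — v3 = False.
From (v3 | ~v6) and v3 = False: v6 = False.
From (v5 | v6) and v6 = False: v5 = True.
(~v1 | ~v5) with v5 = True leaves only ~v1, so v1 = False.
In (v1 | v2), v1 is now false; v2 must hold, so v2 = True.
(~v2 | v4) with v2 = True leaves only v4, so v4 = True.

True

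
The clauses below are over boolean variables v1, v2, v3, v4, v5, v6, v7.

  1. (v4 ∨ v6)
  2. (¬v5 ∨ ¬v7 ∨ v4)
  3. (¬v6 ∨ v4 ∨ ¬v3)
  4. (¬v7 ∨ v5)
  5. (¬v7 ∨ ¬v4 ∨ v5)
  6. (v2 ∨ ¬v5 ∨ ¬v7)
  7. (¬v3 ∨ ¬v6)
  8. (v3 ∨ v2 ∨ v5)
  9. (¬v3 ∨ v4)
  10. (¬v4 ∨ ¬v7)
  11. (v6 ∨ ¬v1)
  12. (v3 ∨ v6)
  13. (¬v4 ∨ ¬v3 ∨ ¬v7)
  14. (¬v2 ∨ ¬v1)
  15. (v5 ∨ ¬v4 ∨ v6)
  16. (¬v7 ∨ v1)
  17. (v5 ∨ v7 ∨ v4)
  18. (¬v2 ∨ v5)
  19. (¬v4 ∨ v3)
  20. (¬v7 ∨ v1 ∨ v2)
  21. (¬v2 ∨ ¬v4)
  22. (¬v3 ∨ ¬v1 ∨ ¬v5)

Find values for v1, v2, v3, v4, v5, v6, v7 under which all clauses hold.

Set v1 = False and propagate.
  then v7 is forced to False.
Try v2 = False.
Branch on v3: take v3 = True.
  then v6 is forced to False.
  then v4 is forced to True.
  then v5 is forced to True.
Check each clause:
  1. (v6 ∨ v4) — v4 is true.
  2. (¬v5 ∨ v4 ∨ ¬v7) — ¬v7 is true.
  3. (v4 ∨ ¬v3 ∨ ¬v6) — ¬v6 is true.
  4. (¬v7 ∨ v5) — ¬v7 is true.
  5. (¬v7 ∨ v5 ∨ ¬v4) — ¬v7 is true.
  6. (¬v5 ∨ v2 ∨ ¬v7) — ¬v7 is true.
  7. (¬v6 ∨ ¬v3) — ¬v6 is true.
  8. (v2 ∨ v5 ∨ v3) — v3 is true.
  9. (¬v3 ∨ v4) — v4 is true.
  10. (¬v7 ∨ ¬v4) — ¬v7 is true.
  11. (¬v1 ∨ v6) — ¬v1 is true.
  12. (v3 ∨ v6) — v3 is true.
  13. (¬v4 ∨ ¬v3 ∨ ¬v7) — ¬v7 is true.
  14. (¬v2 ∨ ¬v1) — ¬v2 is true.
  15. (v6 ∨ v5 ∨ ¬v4) — v5 is true.
  16. (¬v7 ∨ v1) — ¬v7 is true.
  17. (v5 ∨ v4 ∨ v7) — v4 is true.
  18. (v5 ∨ ¬v2) — v5 is true.
  19. (¬v4 ∨ v3) — v3 is true.
  20. (v1 ∨ ¬v7 ∨ v2) — ¬v7 is true.
  21. (¬v4 ∨ ¬v2) — ¬v2 is true.
  22. (¬v3 ∨ ¬v5 ∨ ¬v1) — ¬v1 is true.

v1=F, v2=F, v3=T, v4=T, v5=T, v6=F, v7=F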